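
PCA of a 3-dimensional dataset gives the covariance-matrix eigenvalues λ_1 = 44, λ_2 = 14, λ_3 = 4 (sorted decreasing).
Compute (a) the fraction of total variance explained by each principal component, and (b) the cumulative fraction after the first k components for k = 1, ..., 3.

Step 1 — total variance = trace(Sigma) = Σ λ_i = 44 + 14 + 4 = 62.

Step 2 — fraction explained by component i = λ_i / Σ λ:
  PC1: 44/62 = 0.7097
  PC2: 14/62 = 0.2258
  PC3: 4/62 = 0.0645

Step 3 — cumulative fraction after k components = (λ_1 + ... + λ_k) / Σ λ:
  k = 1: 44/62 = 0.7097
  k = 2: (44 + 14)/62 = 58/62 = 0.9355
  k = 3: (44 + 14 + 4)/62 = 62/62 = 1

Summary (fraction, with percent):

explained: PC1 0.7097 (70.97%), PC2 0.2258 (22.58%), PC3 0.0645 (6.45%);  cumulative: 0.7097, 0.9355, 1


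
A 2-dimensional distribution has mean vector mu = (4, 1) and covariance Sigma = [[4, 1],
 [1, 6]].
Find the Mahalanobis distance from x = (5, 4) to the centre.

Step 1 — centre the observation: (x - mu) = (1, 3).

Step 2 — invert Sigma. det(Sigma) = 4·6 - (1)² = 23.
  Sigma^{-1} = (1/det) · [[d, -b], [-b, a]] = [[0.2609, -0.0435],
 [-0.0435, 0.1739]].

Step 3 — form the quadratic (x - mu)^T · Sigma^{-1} · (x - mu):
  Sigma^{-1} · (x - mu) = (0.1304, 0.4783).
  (x - mu)^T · [Sigma^{-1} · (x - mu)] = (1)·(0.1304) + (3)·(0.4783) = 1.5652.

Step 4 — take square root: d = √(1.5652) ≈ 1.2511.

d(x, mu) = √(1.5652) ≈ 1.2511


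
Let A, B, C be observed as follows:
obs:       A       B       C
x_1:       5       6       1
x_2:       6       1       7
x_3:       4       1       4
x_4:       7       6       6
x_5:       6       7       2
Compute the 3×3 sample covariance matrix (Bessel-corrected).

Step 1 — column means:
  mean(A) = (5 + 6 + 4 + 7 + 6) / 5 = 28/5 = 5.6
  mean(B) = (6 + 1 + 1 + 6 + 7) / 5 = 21/5 = 4.2
  mean(C) = (1 + 7 + 4 + 6 + 2) / 5 = 20/5 = 4

Step 2 — sample covariance S[i,j] = (1/(n-1)) · Σ_k (x_{k,i} - mean_i) · (x_{k,j} - mean_j), with n-1 = 4.
  S[A,A] = ((-0.6)·(-0.6) + (0.4)·(0.4) + (-1.6)·(-1.6) + (1.4)·(1.4) + (0.4)·(0.4)) / 4 = 5.2/4 = 1.3
  S[A,B] = ((-0.6)·(1.8) + (0.4)·(-3.2) + (-1.6)·(-3.2) + (1.4)·(1.8) + (0.4)·(2.8)) / 4 = 6.4/4 = 1.6
  S[A,C] = ((-0.6)·(-3) + (0.4)·(3) + (-1.6)·(0) + (1.4)·(2) + (0.4)·(-2)) / 4 = 5/4 = 1.25
  S[B,B] = ((1.8)·(1.8) + (-3.2)·(-3.2) + (-3.2)·(-3.2) + (1.8)·(1.8) + (2.8)·(2.8)) / 4 = 34.8/4 = 8.7
  S[B,C] = ((1.8)·(-3) + (-3.2)·(3) + (-3.2)·(0) + (1.8)·(2) + (2.8)·(-2)) / 4 = -17/4 = -4.25
  S[C,C] = ((-3)·(-3) + (3)·(3) + (0)·(0) + (2)·(2) + (-2)·(-2)) / 4 = 26/4 = 6.5

S is symmetric (S[j,i] = S[i,j]). Assembling:

S = [[1.3, 1.6, 1.25],
 [1.6, 8.7, -4.25],
 [1.25, -4.25, 6.5]]


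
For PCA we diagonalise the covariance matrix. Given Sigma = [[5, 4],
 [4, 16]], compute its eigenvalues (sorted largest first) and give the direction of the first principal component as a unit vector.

Step 1 — characteristic polynomial of 2×2 Sigma:
  det(Sigma - λI) = λ² - trace · λ + det = 0.
  trace = 5 + 16 = 21, det = 5·16 - (4)² = 64.
Step 2 — discriminant:
  Δ = trace² - 4·det = 441 - 256 = 185.
Step 3 — eigenvalues:
  λ = (trace ± √Δ)/2 = (21 ± 13.6015)/2,
  λ_1 = 17.3007,  λ_2 = 3.6993.

Step 4 — unit eigenvector for λ_1: solve (Sigma - λ_1 I)v = 0. First row:
  (5 - 17.3007)·v_x + (4)·v_y = 0, i.e. (-12.3007)·v_x + (4)·v_y = 0,
  so v ∝ (b, λ_1 - a) = (4, 12.3007) = u.
  ||u|| = √((4)² + (12.3007)²) = √(167.3081) ≈ 12.9348,
  v_1 = u/||u|| ≈ (0.3092, 0.951) (||v_1|| = 1).

λ_1 = 17.3007,  λ_2 = 3.6993;  v_1 ≈ (0.3092, 0.951)


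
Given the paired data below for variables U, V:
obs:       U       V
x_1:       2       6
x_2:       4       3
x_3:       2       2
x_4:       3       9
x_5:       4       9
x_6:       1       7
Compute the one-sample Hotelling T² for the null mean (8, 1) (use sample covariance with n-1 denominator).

Step 1 — sample mean vector:
  mean(U) = (2 + 4 + 2 + 3 + 4 + 1) / 6 = 16/6 = 2.6667
  mean(V) = (6 + 3 + 2 + 9 + 9 + 7) / 6 = 36/6 = 6
  x̄ = (2.6667, 6),  deviation x̄ - mu_0 = (2.6667, 6) - (8, 1) = (-5.3333, 5).

Step 2 — sample covariance matrix, S[i,j] = (1/(n-1)) · Σ_k (x_{k,i} - mean_i) · (x_{k,j} - mean_j), divisor n-1 = 5:
  S[U,U] = ((-0.6667)·(-0.6667) + (1.3333)·(1.3333) + (-0.6667)·(-0.6667) + (0.3333)·(0.3333) + (1.3333)·(1.3333) + (-1.6667)·(-1.6667)) / 5 = 7.3333/5 = 1.4667
  S[U,V] = ((-0.6667)·(0) + (1.3333)·(-3) + (-0.6667)·(-4) + (0.3333)·(3) + (1.3333)·(3) + (-1.6667)·(1)) / 5 = 2/5 = 0.4
  S[V,V] = ((0)·(0) + (-3)·(-3) + (-4)·(-4) + (3)·(3) + (3)·(3) + (1)·(1)) / 5 = 44/5 = 8.8
  S = [[1.4667, 0.4],
 [0.4, 8.8]].

Step 3 — invert S. det(S) = 1.4667·8.8 - (0.4)² = 12.7467.
  S^{-1} = (1/det) · [[d, -b], [-b, a]] = [[0.6904, -0.0314],
 [-0.0314, 0.1151]].

Step 4 — quadratic form (x̄ - mu_0)^T · S^{-1} · (x̄ - mu_0):
  S^{-1} · (x̄ - mu_0) = (-3.8389, 0.7427),
  (x̄ - mu_0)^T · [...] = (-5.3333)·(-3.8389) + (5)·(0.7427) = 24.1876.

Step 5 — scale by n: T² = 6 · 24.1876 = 145.1255.

T² ≈ 145.1255


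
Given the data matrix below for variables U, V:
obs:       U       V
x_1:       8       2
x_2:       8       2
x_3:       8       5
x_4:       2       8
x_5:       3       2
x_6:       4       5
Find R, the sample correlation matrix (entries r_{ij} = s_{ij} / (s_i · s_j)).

Step 1 — column means:
  mean(U) = (8 + 8 + 8 + 2 + 3 + 4) / 6 = 33/6 = 5.5
  mean(V) = (2 + 2 + 5 + 8 + 2 + 5) / 6 = 24/6 = 4

Step 2 — sample variances and covariances s[i,j] = (1/(n-1)) · Σ_k (x_{k,i} - mean_i) · (x_{k,j} - mean_j), with n-1 = 5:
  s[U,U] = ((2.5)·(2.5) + (2.5)·(2.5) + (2.5)·(2.5) + (-3.5)·(-3.5) + (-2.5)·(-2.5) + (-1.5)·(-1.5)) / 5 = 39.5/5 = 7.9
  s[U,V] = ((2.5)·(-2) + (2.5)·(-2) + (2.5)·(1) + (-3.5)·(4) + (-2.5)·(-2) + (-1.5)·(1)) / 5 = -18/5 = -3.6
  s[V,V] = ((-2)·(-2) + (-2)·(-2) + (1)·(1) + (4)·(4) + (-2)·(-2) + (1)·(1)) / 5 = 30/5 = 6
  Sample standard deviations s_i = √(s[i,i]):
  s(U) = √(7.9) = 2.8107
  s(V) = √(6) = 2.4495

Step 3 — r_{ij} = s_{ij} / (s_i · s_j):
  r[U,U] = 1 (diagonal).
  r[U,V] = -3.6 / (2.8107 · 2.4495) = -3.6 / 6.8848 = -0.5229
  r[V,V] = 1 (diagonal).

R is symmetric with unit diagonal. Assembling:

R = [[1, -0.5229],
 [-0.5229, 1]]


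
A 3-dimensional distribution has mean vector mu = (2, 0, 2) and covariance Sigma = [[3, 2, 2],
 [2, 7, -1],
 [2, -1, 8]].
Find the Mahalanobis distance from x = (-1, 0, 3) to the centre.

Step 1 — centre the observation: (x - mu) = (-3, 0, 1).

Step 2 — invert Sigma (cofactor / det for 3×3, or solve directly):
  Sigma^{-1} = [[0.567, -0.1856, -0.1649],
 [-0.1856, 0.2062, 0.0722],
 [-0.1649, 0.0722, 0.1753]].

Step 3 — form the quadratic (x - mu)^T · Sigma^{-1} · (x - mu):
  Sigma^{-1} · (x - mu) = (-1.866, 0.6289, 0.6701).
  (x - mu)^T · [Sigma^{-1} · (x - mu)] = (-3)·(-1.866) + (0)·(0.6289) + (1)·(0.6701) = 6.268.

Step 4 — take square root: d = √(6.268) ≈ 2.5036.

d(x, mu) = √(6.268) ≈ 2.5036


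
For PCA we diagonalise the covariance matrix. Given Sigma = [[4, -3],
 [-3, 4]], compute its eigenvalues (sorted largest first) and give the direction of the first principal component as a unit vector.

Step 1 — characteristic polynomial of 2×2 Sigma:
  det(Sigma - λI) = λ² - trace · λ + det = 0.
  trace = 4 + 4 = 8, det = 4·4 - (-3)² = 7.
Step 2 — discriminant:
  Δ = trace² - 4·det = 64 - 28 = 36.
Step 3 — eigenvalues:
  λ = (trace ± √Δ)/2 = (8 ± 6)/2,
  λ_1 = 7,  λ_2 = 1.

Step 4 — unit eigenvector for λ_1: solve (Sigma - λ_1 I)v = 0. First row:
  (4 - 7)·v_x + (-3)·v_y = 0, i.e. (-3)·v_x + (-3)·v_y = 0,
  so v ∝ (b, λ_1 - a) = (-3, 3); multiply by -1 so the first entry is positive: u = (3, -3).
  ||u|| = √((3)² + (-3)²) = √(18) ≈ 4.2426,
  v_1 = u/||u|| ≈ (0.7071, -0.7071) (||v_1|| = 1).

λ_1 = 7,  λ_2 = 1;  v_1 ≈ (0.7071, -0.7071)


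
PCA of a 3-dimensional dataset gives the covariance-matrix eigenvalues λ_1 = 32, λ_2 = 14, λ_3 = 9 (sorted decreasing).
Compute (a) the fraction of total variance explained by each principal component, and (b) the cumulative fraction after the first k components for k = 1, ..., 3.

Step 1 — total variance = trace(Sigma) = Σ λ_i = 32 + 14 + 9 = 55.

Step 2 — fraction explained by component i = λ_i / Σ λ:
  PC1: 32/55 = 0.5818
  PC2: 14/55 = 0.2545
  PC3: 9/55 = 0.1636

Step 3 — cumulative fraction after k components = (λ_1 + ... + λ_k) / Σ λ:
  k = 1: 32/55 = 0.5818
  k = 2: (32 + 14)/55 = 46/55 = 0.8364
  k = 3: (32 + 14 + 9)/55 = 55/55 = 1

Summary (fraction, with percent):

explained: PC1 0.5818 (58.18%), PC2 0.2545 (25.45%), PC3 0.1636 (16.36%);  cumulative: 0.5818, 0.8364, 1


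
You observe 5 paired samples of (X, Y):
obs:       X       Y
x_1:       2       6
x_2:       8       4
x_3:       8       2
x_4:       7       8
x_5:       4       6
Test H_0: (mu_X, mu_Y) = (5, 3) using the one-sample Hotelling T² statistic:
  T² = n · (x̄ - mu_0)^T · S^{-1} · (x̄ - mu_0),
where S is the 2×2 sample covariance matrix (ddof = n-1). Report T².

Step 1 — sample mean vector:
  mean(X) = (2 + 8 + 8 + 7 + 4) / 5 = 29/5 = 5.8
  mean(Y) = (6 + 4 + 2 + 8 + 6) / 5 = 26/5 = 5.2
  x̄ = (5.8, 5.2),  deviation x̄ - mu_0 = (5.8, 5.2) - (5, 3) = (0.8, 2.2).

Step 2 — sample covariance matrix, S[i,j] = (1/(n-1)) · Σ_k (x_{k,i} - mean_i) · (x_{k,j} - mean_j), divisor n-1 = 4:
  S[X,X] = ((-3.8)·(-3.8) + (2.2)·(2.2) + (2.2)·(2.2) + (1.2)·(1.2) + (-1.8)·(-1.8)) / 4 = 28.8/4 = 7.2
  S[X,Y] = ((-3.8)·(0.8) + (2.2)·(-1.2) + (2.2)·(-3.2) + (1.2)·(2.8) + (-1.8)·(0.8)) / 4 = -10.8/4 = -2.7
  S[Y,Y] = ((0.8)·(0.8) + (-1.2)·(-1.2) + (-3.2)·(-3.2) + (2.8)·(2.8) + (0.8)·(0.8)) / 4 = 20.8/4 = 5.2
  S = [[7.2, -2.7],
 [-2.7, 5.2]].

Step 3 — invert S. det(S) = 7.2·5.2 - (-2.7)² = 30.15.
  S^{-1} = (1/det) · [[d, -b], [-b, a]] = [[0.1725, 0.0896],
 [0.0896, 0.2388]].

Step 4 — quadratic form (x̄ - mu_0)^T · S^{-1} · (x̄ - mu_0):
  S^{-1} · (x̄ - mu_0) = (0.335, 0.597),
  (x̄ - mu_0)^T · [...] = (0.8)·(0.335) + (2.2)·(0.597) = 1.5814.

Step 5 — scale by n: T² = 5 · 1.5814 = 7.9071.

T² ≈ 7.9071


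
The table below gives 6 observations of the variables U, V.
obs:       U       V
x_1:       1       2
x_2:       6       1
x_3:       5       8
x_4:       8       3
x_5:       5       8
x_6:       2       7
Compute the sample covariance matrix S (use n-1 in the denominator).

Step 1 — column means:
  mean(U) = (1 + 6 + 5 + 8 + 5 + 2) / 6 = 27/6 = 4.5
  mean(V) = (2 + 1 + 8 + 3 + 8 + 7) / 6 = 29/6 = 4.8333

Step 2 — sample covariance S[i,j] = (1/(n-1)) · Σ_k (x_{k,i} - mean_i) · (x_{k,j} - mean_j), with n-1 = 5.
  S[U,U] = ((-3.5)·(-3.5) + (1.5)·(1.5) + (0.5)·(0.5) + (3.5)·(3.5) + (0.5)·(0.5) + (-2.5)·(-2.5)) / 5 = 33.5/5 = 6.7
  S[U,V] = ((-3.5)·(-2.8333) + (1.5)·(-3.8333) + (0.5)·(3.1667) + (3.5)·(-1.8333) + (0.5)·(3.1667) + (-2.5)·(2.1667)) / 5 = -4.5/5 = -0.9
  S[V,V] = ((-2.8333)·(-2.8333) + (-3.8333)·(-3.8333) + (3.1667)·(3.1667) + (-1.8333)·(-1.8333) + (3.1667)·(3.1667) + (2.1667)·(2.1667)) / 5 = 50.8333/5 = 10.1667

S is symmetric (S[j,i] = S[i,j]). Assembling:

S = [[6.7, -0.9],
 [-0.9, 10.1667]]


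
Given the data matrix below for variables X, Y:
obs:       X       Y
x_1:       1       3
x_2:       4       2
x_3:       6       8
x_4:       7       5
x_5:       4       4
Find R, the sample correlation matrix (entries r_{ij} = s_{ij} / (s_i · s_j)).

Step 1 — column means:
  mean(X) = (1 + 4 + 6 + 7 + 4) / 5 = 22/5 = 4.4
  mean(Y) = (3 + 2 + 8 + 5 + 4) / 5 = 22/5 = 4.4

Step 2 — sample variances and covariances s[i,j] = (1/(n-1)) · Σ_k (x_{k,i} - mean_i) · (x_{k,j} - mean_j), with n-1 = 4:
  s[X,X] = ((-3.4)·(-3.4) + (-0.4)·(-0.4) + (1.6)·(1.6) + (2.6)·(2.6) + (-0.4)·(-0.4)) / 4 = 21.2/4 = 5.3
  s[X,Y] = ((-3.4)·(-1.4) + (-0.4)·(-2.4) + (1.6)·(3.6) + (2.6)·(0.6) + (-0.4)·(-0.4)) / 4 = 13.2/4 = 3.3
  s[Y,Y] = ((-1.4)·(-1.4) + (-2.4)·(-2.4) + (3.6)·(3.6) + (0.6)·(0.6) + (-0.4)·(-0.4)) / 4 = 21.2/4 = 5.3
  Sample standard deviations s_i = √(s[i,i]):
  s(X) = √(5.3) = 2.3022
  s(Y) = √(5.3) = 2.3022

Step 3 — r_{ij} = s_{ij} / (s_i · s_j):
  r[X,X] = 1 (diagonal).
  r[X,Y] = 3.3 / (2.3022 · 2.3022) = 3.3 / 5.3 = 0.6226
  r[Y,Y] = 1 (diagonal).

R is symmetric with unit diagonal. Assembling:

R = [[1, 0.6226],
 [0.6226, 1]]


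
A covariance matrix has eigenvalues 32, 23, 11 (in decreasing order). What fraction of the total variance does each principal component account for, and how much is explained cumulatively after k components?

Step 1 — total variance = trace(Sigma) = Σ λ_i = 32 + 23 + 11 = 66.

Step 2 — fraction explained by component i = λ_i / Σ λ:
  PC1: 32/66 = 0.4848
  PC2: 23/66 = 0.3485
  PC3: 11/66 = 0.1667

Step 3 — cumulative fraction after k components = (λ_1 + ... + λ_k) / Σ λ:
  k = 1: 32/66 = 0.4848
  k = 2: (32 + 23)/66 = 55/66 = 0.8333
  k = 3: (32 + 23 + 11)/66 = 66/66 = 1

Summary (fraction, with percent):

explained: PC1 0.4848 (48.48%), PC2 0.3485 (34.85%), PC3 0.1667 (16.67%);  cumulative: 0.4848, 0.8333, 1


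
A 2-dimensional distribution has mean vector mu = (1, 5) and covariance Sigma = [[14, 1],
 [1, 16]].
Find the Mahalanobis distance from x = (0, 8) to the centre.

Step 1 — centre the observation: (x - mu) = (-1, 3).

Step 2 — invert Sigma. det(Sigma) = 14·16 - (1)² = 223.
  Sigma^{-1} = (1/det) · [[d, -b], [-b, a]] = [[0.0717, -0.0045],
 [-0.0045, 0.0628]].

Step 3 — form the quadratic (x - mu)^T · Sigma^{-1} · (x - mu):
  Sigma^{-1} · (x - mu) = (-0.0852, 0.1928).
  (x - mu)^T · [Sigma^{-1} · (x - mu)] = (-1)·(-0.0852) + (3)·(0.1928) = 0.6637.

Step 4 — take square root: d = √(0.6637) ≈ 0.8147.

d(x, mu) = √(0.6637) ≈ 0.8147


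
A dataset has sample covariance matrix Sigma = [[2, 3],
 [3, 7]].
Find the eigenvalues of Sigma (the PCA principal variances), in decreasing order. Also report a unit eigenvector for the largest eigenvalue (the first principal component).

Step 1 — characteristic polynomial of 2×2 Sigma:
  det(Sigma - λI) = λ² - trace · λ + det = 0.
  trace = 2 + 7 = 9, det = 2·7 - (3)² = 5.
Step 2 — discriminant:
  Δ = trace² - 4·det = 81 - 20 = 61.
Step 3 — eigenvalues:
  λ = (trace ± √Δ)/2 = (9 ± 7.8102)/2,
  λ_1 = 8.4051,  λ_2 = 0.5949.

Step 4 — unit eigenvector for λ_1: solve (Sigma - λ_1 I)v = 0. First row:
  (2 - 8.4051)·v_x + (3)·v_y = 0, i.e. (-6.4051)·v_x + (3)·v_y = 0,
  so v ∝ (b, λ_1 - a) = (3, 6.4051) = u.
  ||u|| = √((3)² + (6.4051)²) = √(50.0256) ≈ 7.0729,
  v_1 = u/||u|| ≈ (0.4242, 0.9056) (||v_1|| = 1).

λ_1 = 8.4051,  λ_2 = 0.5949;  v_1 ≈ (0.4242, 0.9056)


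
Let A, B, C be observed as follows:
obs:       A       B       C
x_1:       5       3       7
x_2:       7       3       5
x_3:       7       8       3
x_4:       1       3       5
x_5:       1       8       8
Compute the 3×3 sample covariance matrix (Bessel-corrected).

Step 1 — column means:
  mean(A) = (5 + 7 + 7 + 1 + 1) / 5 = 21/5 = 4.2
  mean(B) = (3 + 3 + 8 + 3 + 8) / 5 = 25/5 = 5
  mean(C) = (7 + 5 + 3 + 5 + 8) / 5 = 28/5 = 5.6

Step 2 — sample covariance S[i,j] = (1/(n-1)) · Σ_k (x_{k,i} - mean_i) · (x_{k,j} - mean_j), with n-1 = 4.
  S[A,A] = ((0.8)·(0.8) + (2.8)·(2.8) + (2.8)·(2.8) + (-3.2)·(-3.2) + (-3.2)·(-3.2)) / 4 = 36.8/4 = 9.2
  S[A,B] = ((0.8)·(-2) + (2.8)·(-2) + (2.8)·(3) + (-3.2)·(-2) + (-3.2)·(3)) / 4 = -2/4 = -0.5
  S[A,C] = ((0.8)·(1.4) + (2.8)·(-0.6) + (2.8)·(-2.6) + (-3.2)·(-0.6) + (-3.2)·(2.4)) / 4 = -13.6/4 = -3.4
  S[B,B] = ((-2)·(-2) + (-2)·(-2) + (3)·(3) + (-2)·(-2) + (3)·(3)) / 4 = 30/4 = 7.5
  S[B,C] = ((-2)·(1.4) + (-2)·(-0.6) + (3)·(-2.6) + (-2)·(-0.6) + (3)·(2.4)) / 4 = -1/4 = -0.25
  S[C,C] = ((1.4)·(1.4) + (-0.6)·(-0.6) + (-2.6)·(-2.6) + (-0.6)·(-0.6) + (2.4)·(2.4)) / 4 = 15.2/4 = 3.8

S is symmetric (S[j,i] = S[i,j]). Assembling:

S = [[9.2, -0.5, -3.4],
 [-0.5, 7.5, -0.25],
 [-3.4, -0.25, 3.8]]


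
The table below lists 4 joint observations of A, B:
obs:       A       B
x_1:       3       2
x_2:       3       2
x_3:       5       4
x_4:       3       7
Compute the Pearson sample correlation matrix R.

Step 1 — column means:
  mean(A) = (3 + 3 + 5 + 3) / 4 = 14/4 = 3.5
  mean(B) = (2 + 2 + 4 + 7) / 4 = 15/4 = 3.75

Step 2 — sample variances and covariances s[i,j] = (1/(n-1)) · Σ_k (x_{k,i} - mean_i) · (x_{k,j} - mean_j), with n-1 = 3:
  s[A,A] = ((-0.5)·(-0.5) + (-0.5)·(-0.5) + (1.5)·(1.5) + (-0.5)·(-0.5)) / 3 = 3/3 = 1
  s[A,B] = ((-0.5)·(-1.75) + (-0.5)·(-1.75) + (1.5)·(0.25) + (-0.5)·(3.25)) / 3 = 0.5/3 = 0.1667
  s[B,B] = ((-1.75)·(-1.75) + (-1.75)·(-1.75) + (0.25)·(0.25) + (3.25)·(3.25)) / 3 = 16.75/3 = 5.5833
  Sample standard deviations s_i = √(s[i,i]):
  s(A) = √(1) = 1
  s(B) = √(5.5833) = 2.3629

Step 3 — r_{ij} = s_{ij} / (s_i · s_j):
  r[A,A] = 1 (diagonal).
  r[A,B] = 0.1667 / (1 · 2.3629) = 0.1667 / 2.3629 = 0.0705
  r[B,B] = 1 (diagonal).

R is symmetric with unit diagonal. Assembling:

R = [[1, 0.0705],
 [0.0705, 1]]


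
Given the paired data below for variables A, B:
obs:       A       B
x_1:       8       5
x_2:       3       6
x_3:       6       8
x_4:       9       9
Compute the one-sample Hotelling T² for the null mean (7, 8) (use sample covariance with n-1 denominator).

Step 1 — sample mean vector:
  mean(A) = (8 + 3 + 6 + 9) / 4 = 26/4 = 6.5
  mean(B) = (5 + 6 + 8 + 9) / 4 = 28/4 = 7
  x̄ = (6.5, 7),  deviation x̄ - mu_0 = (6.5, 7) - (7, 8) = (-0.5, -1).

Step 2 — sample covariance matrix, S[i,j] = (1/(n-1)) · Σ_k (x_{k,i} - mean_i) · (x_{k,j} - mean_j), divisor n-1 = 3:
  S[A,A] = ((1.5)·(1.5) + (-3.5)·(-3.5) + (-0.5)·(-0.5) + (2.5)·(2.5)) / 3 = 21/3 = 7
  S[A,B] = ((1.5)·(-2) + (-3.5)·(-1) + (-0.5)·(1) + (2.5)·(2)) / 3 = 5/3 = 1.6667
  S[B,B] = ((-2)·(-2) + (-1)·(-1) + (1)·(1) + (2)·(2)) / 3 = 10/3 = 3.3333
  S = [[7, 1.6667],
 [1.6667, 3.3333]].

Step 3 — invert S. det(S) = 7·3.3333 - (1.6667)² = 20.5556.
  S^{-1} = (1/det) · [[d, -b], [-b, a]] = [[0.1622, -0.0811],
 [-0.0811, 0.3405]].

Step 4 — quadratic form (x̄ - mu_0)^T · S^{-1} · (x̄ - mu_0):
  S^{-1} · (x̄ - mu_0) = (0, -0.3),
  (x̄ - mu_0)^T · [...] = (-0.5)·(0) + (-1)·(-0.3) = 0.3.

Step 5 — scale by n: T² = 4 · 0.3 = 1.2.

T² ≈ 1.2


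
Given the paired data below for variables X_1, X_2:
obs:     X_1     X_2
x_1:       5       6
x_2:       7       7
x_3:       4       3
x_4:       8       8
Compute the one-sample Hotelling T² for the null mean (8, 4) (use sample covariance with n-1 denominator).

Step 1 — sample mean vector:
  mean(X_1) = (5 + 7 + 4 + 8) / 4 = 24/4 = 6
  mean(X_2) = (6 + 7 + 3 + 8) / 4 = 24/4 = 6
  x̄ = (6, 6),  deviation x̄ - mu_0 = (6, 6) - (8, 4) = (-2, 2).

Step 2 — sample covariance matrix, S[i,j] = (1/(n-1)) · Σ_k (x_{k,i} - mean_i) · (x_{k,j} - mean_j), divisor n-1 = 3:
  S[X_1,X_1] = ((-1)·(-1) + (1)·(1) + (-2)·(-2) + (2)·(2)) / 3 = 10/3 = 3.3333
  S[X_1,X_2] = ((-1)·(0) + (1)·(1) + (-2)·(-3) + (2)·(2)) / 3 = 11/3 = 3.6667
  S[X_2,X_2] = ((0)·(0) + (1)·(1) + (-3)·(-3) + (2)·(2)) / 3 = 14/3 = 4.6667
  S = [[3.3333, 3.6667],
 [3.6667, 4.6667]].

Step 3 — invert S. det(S) = 3.3333·4.6667 - (3.6667)² = 2.1111.
  S^{-1} = (1/det) · [[d, -b], [-b, a]] = [[2.2105, -1.7368],
 [-1.7368, 1.5789]].

Step 4 — quadratic form (x̄ - mu_0)^T · S^{-1} · (x̄ - mu_0):
  S^{-1} · (x̄ - mu_0) = (-7.8947, 6.6316),
  (x̄ - mu_0)^T · [...] = (-2)·(-7.8947) + (2)·(6.6316) = 29.0526.

Step 5 — scale by n: T² = 4 · 29.0526 = 116.2105.

T² ≈ 116.2105


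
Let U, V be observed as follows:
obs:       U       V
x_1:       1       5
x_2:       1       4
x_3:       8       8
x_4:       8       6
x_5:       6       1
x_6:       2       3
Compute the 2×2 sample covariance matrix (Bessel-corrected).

Step 1 — column means:
  mean(U) = (1 + 1 + 8 + 8 + 6 + 2) / 6 = 26/6 = 4.3333
  mean(V) = (5 + 4 + 8 + 6 + 1 + 3) / 6 = 27/6 = 4.5

Step 2 — sample covariance S[i,j] = (1/(n-1)) · Σ_k (x_{k,i} - mean_i) · (x_{k,j} - mean_j), with n-1 = 5.
  S[U,U] = ((-3.3333)·(-3.3333) + (-3.3333)·(-3.3333) + (3.6667)·(3.6667) + (3.6667)·(3.6667) + (1.6667)·(1.6667) + (-2.3333)·(-2.3333)) / 5 = 57.3333/5 = 11.4667
  S[U,V] = ((-3.3333)·(0.5) + (-3.3333)·(-0.5) + (3.6667)·(3.5) + (3.6667)·(1.5) + (1.6667)·(-3.5) + (-2.3333)·(-1.5)) / 5 = 16/5 = 3.2
  S[V,V] = ((0.5)·(0.5) + (-0.5)·(-0.5) + (3.5)·(3.5) + (1.5)·(1.5) + (-3.5)·(-3.5) + (-1.5)·(-1.5)) / 5 = 29.5/5 = 5.9

S is symmetric (S[j,i] = S[i,j]). Assembling:

S = [[11.4667, 3.2],
 [3.2, 5.9]]


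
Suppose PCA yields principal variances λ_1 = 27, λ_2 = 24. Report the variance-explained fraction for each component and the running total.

Step 1 — total variance = trace(Sigma) = Σ λ_i = 27 + 24 = 51.

Step 2 — fraction explained by component i = λ_i / Σ λ:
  PC1: 27/51 = 0.5294
  PC2: 24/51 = 0.4706

Step 3 — cumulative fraction after k components = (λ_1 + ... + λ_k) / Σ λ:
  k = 1: 27/51 = 0.5294
  k = 2: (27 + 24)/51 = 51/51 = 1

Summary (fraction, with percent):

explained: PC1 0.5294 (52.94%), PC2 0.4706 (47.06%);  cumulative: 0.5294, 1


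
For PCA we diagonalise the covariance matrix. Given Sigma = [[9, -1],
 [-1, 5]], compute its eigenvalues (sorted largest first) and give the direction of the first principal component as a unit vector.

Step 1 — characteristic polynomial of 2×2 Sigma:
  det(Sigma - λI) = λ² - trace · λ + det = 0.
  trace = 9 + 5 = 14, det = 9·5 - (-1)² = 44.
Step 2 — discriminant:
  Δ = trace² - 4·det = 196 - 176 = 20.
Step 3 — eigenvalues:
  λ = (trace ± √Δ)/2 = (14 ± 4.4721)/2,
  λ_1 = 9.2361,  λ_2 = 4.7639.

Step 4 — unit eigenvector for λ_1: solve (Sigma - λ_1 I)v = 0. First row:
  (9 - 9.2361)·v_x + (-1)·v_y = 0, i.e. (-0.2361)·v_x + (-1)·v_y = 0,
  so v ∝ (b, λ_1 - a) = (-1, 0.2361); multiply by -1 so the first entry is positive: u = (1, -0.2361).
  ||u|| = √((1)² + (-0.2361)²) = √(1.0557) ≈ 1.0275,
  v_1 = u/||u|| ≈ (0.9732, -0.2298) (||v_1|| = 1).

λ_1 = 9.2361,  λ_2 = 4.7639;  v_1 ≈ (0.9732, -0.2298)


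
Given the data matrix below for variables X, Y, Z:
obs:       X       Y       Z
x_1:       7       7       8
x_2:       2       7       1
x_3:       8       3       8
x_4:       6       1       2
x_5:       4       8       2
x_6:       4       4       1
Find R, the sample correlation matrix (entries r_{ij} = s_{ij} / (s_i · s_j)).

Step 1 — column means:
  mean(X) = (7 + 2 + 8 + 6 + 4 + 4) / 6 = 31/6 = 5.1667
  mean(Y) = (7 + 7 + 3 + 1 + 8 + 4) / 6 = 30/6 = 5
  mean(Z) = (8 + 1 + 8 + 2 + 2 + 1) / 6 = 22/6 = 3.6667

Step 2 — sample variances and covariances s[i,j] = (1/(n-1)) · Σ_k (x_{k,i} - mean_i) · (x_{k,j} - mean_j), with n-1 = 5:
  s[X,X] = ((1.8333)·(1.8333) + (-3.1667)·(-3.1667) + (2.8333)·(2.8333) + (0.8333)·(0.8333) + (-1.1667)·(-1.1667) + (-1.1667)·(-1.1667)) / 5 = 24.8333/5 = 4.9667
  s[X,Y] = ((1.8333)·(2) + (-3.1667)·(2) + (2.8333)·(-2) + (0.8333)·(-4) + (-1.1667)·(3) + (-1.1667)·(-1)) / 5 = -14/5 = -2.8
  s[X,Z] = ((1.8333)·(4.3333) + (-3.1667)·(-2.6667) + (2.8333)·(4.3333) + (0.8333)·(-1.6667) + (-1.1667)·(-1.6667) + (-1.1667)·(-2.6667)) / 5 = 32.3333/5 = 6.4667
  s[Y,Y] = ((2)·(2) + (2)·(2) + (-2)·(-2) + (-4)·(-4) + (3)·(3) + (-1)·(-1)) / 5 = 38/5 = 7.6
  s[Y,Z] = ((2)·(4.3333) + (2)·(-2.6667) + (-2)·(4.3333) + (-4)·(-1.6667) + (3)·(-1.6667) + (-1)·(-2.6667)) / 5 = -1/5 = -0.2
  s[Z,Z] = ((4.3333)·(4.3333) + (-2.6667)·(-2.6667) + (4.3333)·(4.3333) + (-1.6667)·(-1.6667) + (-1.6667)·(-1.6667) + (-2.6667)·(-2.6667)) / 5 = 57.3333/5 = 11.4667
  Sample standard deviations s_i = √(s[i,i]):
  s(X) = √(4.9667) = 2.2286
  s(Y) = √(7.6) = 2.7568
  s(Z) = √(11.4667) = 3.3862

Step 3 — r_{ij} = s_{ij} / (s_i · s_j):
  r[X,X] = 1 (diagonal).
  r[X,Y] = -2.8 / (2.2286 · 2.7568) = -2.8 / 6.1438 = -0.4557
  r[X,Z] = 6.4667 / (2.2286 · 3.3862) = 6.4667 / 7.5466 = 0.8569
  r[Y,Y] = 1 (diagonal).
  r[Y,Z] = -0.2 / (2.7568 · 3.3862) = -0.2 / 9.3352 = -0.0214
  r[Z,Z] = 1 (diagonal).

R is symmetric with unit diagonal. Assembling:

R = [[1, -0.4557, 0.8569],
 [-0.4557, 1, -0.0214],
 [0.8569, -0.0214, 1]]


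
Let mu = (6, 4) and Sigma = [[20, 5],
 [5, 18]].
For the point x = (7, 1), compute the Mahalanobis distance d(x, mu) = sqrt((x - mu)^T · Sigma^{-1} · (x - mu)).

Step 1 — centre the observation: (x - mu) = (1, -3).

Step 2 — invert Sigma. det(Sigma) = 20·18 - (5)² = 335.
  Sigma^{-1} = (1/det) · [[d, -b], [-b, a]] = [[0.0537, -0.0149],
 [-0.0149, 0.0597]].

Step 3 — form the quadratic (x - mu)^T · Sigma^{-1} · (x - mu):
  Sigma^{-1} · (x - mu) = (0.0985, -0.194).
  (x - mu)^T · [Sigma^{-1} · (x - mu)] = (1)·(0.0985) + (-3)·(-0.194) = 0.6806.

Step 4 — take square root: d = √(0.6806) ≈ 0.825.

d(x, mu) = √(0.6806) ≈ 0.825


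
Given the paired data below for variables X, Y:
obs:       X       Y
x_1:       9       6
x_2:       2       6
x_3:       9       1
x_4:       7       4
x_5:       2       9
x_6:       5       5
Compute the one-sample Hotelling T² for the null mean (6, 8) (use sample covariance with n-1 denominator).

Step 1 — sample mean vector:
  mean(X) = (9 + 2 + 9 + 7 + 2 + 5) / 6 = 34/6 = 5.6667
  mean(Y) = (6 + 6 + 1 + 4 + 9 + 5) / 6 = 31/6 = 5.1667
  x̄ = (5.6667, 5.1667),  deviation x̄ - mu_0 = (5.6667, 5.1667) - (6, 8) = (-0.3333, -2.8333).

Step 2 — sample covariance matrix, S[i,j] = (1/(n-1)) · Σ_k (x_{k,i} - mean_i) · (x_{k,j} - mean_j), divisor n-1 = 5:
  S[X,X] = ((3.3333)·(3.3333) + (-3.6667)·(-3.6667) + (3.3333)·(3.3333) + (1.3333)·(1.3333) + (-3.6667)·(-3.6667) + (-0.6667)·(-0.6667)) / 5 = 51.3333/5 = 10.2667
  S[X,Y] = ((3.3333)·(0.8333) + (-3.6667)·(0.8333) + (3.3333)·(-4.1667) + (1.3333)·(-1.1667) + (-3.6667)·(3.8333) + (-0.6667)·(-0.1667)) / 5 = -29.6667/5 = -5.9333
  S[Y,Y] = ((0.8333)·(0.8333) + (0.8333)·(0.8333) + (-4.1667)·(-4.1667) + (-1.1667)·(-1.1667) + (3.8333)·(3.8333) + (-0.1667)·(-0.1667)) / 5 = 34.8333/5 = 6.9667
  S = [[10.2667, -5.9333],
 [-5.9333, 6.9667]].

Step 3 — invert S. det(S) = 10.2667·6.9667 - (-5.9333)² = 36.32.
  S^{-1} = (1/det) · [[d, -b], [-b, a]] = [[0.1918, 0.1634],
 [0.1634, 0.2827]].

Step 4 — quadratic form (x̄ - mu_0)^T · S^{-1} · (x̄ - mu_0):
  S^{-1} · (x̄ - mu_0) = (-0.5268, -0.8554),
  (x̄ - mu_0)^T · [...] = (-0.3333)·(-0.5268) + (-2.8333)·(-0.8554) = 2.5991.

Step 5 — scale by n: T² = 6 · 2.5991 = 15.5947.

T² ≈ 15.5947


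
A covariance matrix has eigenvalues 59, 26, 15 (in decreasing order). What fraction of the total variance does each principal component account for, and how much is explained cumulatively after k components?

Step 1 — total variance = trace(Sigma) = Σ λ_i = 59 + 26 + 15 = 100.

Step 2 — fraction explained by component i = λ_i / Σ λ:
  PC1: 59/100 = 0.59
  PC2: 26/100 = 0.26
  PC3: 15/100 = 0.15

Step 3 — cumulative fraction after k components = (λ_1 + ... + λ_k) / Σ λ:
  k = 1: 59/100 = 0.59
  k = 2: (59 + 26)/100 = 85/100 = 0.85
  k = 3: (59 + 26 + 15)/100 = 100/100 = 1

Summary (fraction, with percent):

explained: PC1 0.59 (59%), PC2 0.26 (26%), PC3 0.15 (15%);  cumulative: 0.59, 0.85, 1


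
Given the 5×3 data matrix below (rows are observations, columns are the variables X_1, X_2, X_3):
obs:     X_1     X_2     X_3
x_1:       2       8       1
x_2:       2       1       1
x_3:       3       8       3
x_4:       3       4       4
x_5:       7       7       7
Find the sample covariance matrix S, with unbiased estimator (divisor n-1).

Step 1 — column means:
  mean(X_1) = (2 + 2 + 3 + 3 + 7) / 5 = 17/5 = 3.4
  mean(X_2) = (8 + 1 + 8 + 4 + 7) / 5 = 28/5 = 5.6
  mean(X_3) = (1 + 1 + 3 + 4 + 7) / 5 = 16/5 = 3.2

Step 2 — sample covariance S[i,j] = (1/(n-1)) · Σ_k (x_{k,i} - mean_i) · (x_{k,j} - mean_j), with n-1 = 4.
  S[X_1,X_1] = ((-1.4)·(-1.4) + (-1.4)·(-1.4) + (-0.4)·(-0.4) + (-0.4)·(-0.4) + (3.6)·(3.6)) / 4 = 17.2/4 = 4.3
  S[X_1,X_2] = ((-1.4)·(2.4) + (-1.4)·(-4.6) + (-0.4)·(2.4) + (-0.4)·(-1.6) + (3.6)·(1.4)) / 4 = 7.8/4 = 1.95
  S[X_1,X_3] = ((-1.4)·(-2.2) + (-1.4)·(-2.2) + (-0.4)·(-0.2) + (-0.4)·(0.8) + (3.6)·(3.8)) / 4 = 19.6/4 = 4.9
  S[X_2,X_2] = ((2.4)·(2.4) + (-4.6)·(-4.6) + (2.4)·(2.4) + (-1.6)·(-1.6) + (1.4)·(1.4)) / 4 = 37.2/4 = 9.3
  S[X_2,X_3] = ((2.4)·(-2.2) + (-4.6)·(-2.2) + (2.4)·(-0.2) + (-1.6)·(0.8) + (1.4)·(3.8)) / 4 = 8.4/4 = 2.1
  S[X_3,X_3] = ((-2.2)·(-2.2) + (-2.2)·(-2.2) + (-0.2)·(-0.2) + (0.8)·(0.8) + (3.8)·(3.8)) / 4 = 24.8/4 = 6.2

S is symmetric (S[j,i] = S[i,j]). Assembling:

S = [[4.3, 1.95, 4.9],
 [1.95, 9.3, 2.1],
 [4.9, 2.1, 6.2]]


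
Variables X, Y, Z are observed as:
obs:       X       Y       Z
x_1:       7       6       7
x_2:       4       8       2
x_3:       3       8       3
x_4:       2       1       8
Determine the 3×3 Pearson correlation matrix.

Step 1 — column means:
  mean(X) = (7 + 4 + 3 + 2) / 4 = 16/4 = 4
  mean(Y) = (6 + 8 + 8 + 1) / 4 = 23/4 = 5.75
  mean(Z) = (7 + 2 + 3 + 8) / 4 = 20/4 = 5

Step 2 — sample variances and covariances s[i,j] = (1/(n-1)) · Σ_k (x_{k,i} - mean_i) · (x_{k,j} - mean_j), with n-1 = 3:
  s[X,X] = ((3)·(3) + (0)·(0) + (-1)·(-1) + (-2)·(-2)) / 3 = 14/3 = 4.6667
  s[X,Y] = ((3)·(0.25) + (0)·(2.25) + (-1)·(2.25) + (-2)·(-4.75)) / 3 = 8/3 = 2.6667
  s[X,Z] = ((3)·(2) + (0)·(-3) + (-1)·(-2) + (-2)·(3)) / 3 = 2/3 = 0.6667
  s[Y,Y] = ((0.25)·(0.25) + (2.25)·(2.25) + (2.25)·(2.25) + (-4.75)·(-4.75)) / 3 = 32.75/3 = 10.9167
  s[Y,Z] = ((0.25)·(2) + (2.25)·(-3) + (2.25)·(-2) + (-4.75)·(3)) / 3 = -25/3 = -8.3333
  s[Z,Z] = ((2)·(2) + (-3)·(-3) + (-2)·(-2) + (3)·(3)) / 3 = 26/3 = 8.6667
  Sample standard deviations s_i = √(s[i,i]):
  s(X) = √(4.6667) = 2.1602
  s(Y) = √(10.9167) = 3.304
  s(Z) = √(8.6667) = 2.9439

Step 3 — r_{ij} = s_{ij} / (s_i · s_j):
  r[X,X] = 1 (diagonal).
  r[X,Y] = 2.6667 / (2.1602 · 3.304) = 2.6667 / 7.1375 = 0.3736
  r[X,Z] = 0.6667 / (2.1602 · 2.9439) = 0.6667 / 6.3596 = 0.1048
  r[Y,Y] = 1 (diagonal).
  r[Y,Z] = -8.3333 / (3.304 · 2.9439) = -8.3333 / 9.7268 = -0.8567
  r[Z,Z] = 1 (diagonal).

R is symmetric with unit diagonal. Assembling:

R = [[1, 0.3736, 0.1048],
 [0.3736, 1, -0.8567],
 [0.1048, -0.8567, 1]]


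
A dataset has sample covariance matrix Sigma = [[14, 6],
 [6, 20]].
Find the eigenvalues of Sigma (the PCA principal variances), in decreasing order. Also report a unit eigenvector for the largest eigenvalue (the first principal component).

Step 1 — characteristic polynomial of 2×2 Sigma:
  det(Sigma - λI) = λ² - trace · λ + det = 0.
  trace = 14 + 20 = 34, det = 14·20 - (6)² = 244.
Step 2 — discriminant:
  Δ = trace² - 4·det = 1156 - 976 = 180.
Step 3 — eigenvalues:
  λ = (trace ± √Δ)/2 = (34 ± 13.4164)/2,
  λ_1 = 23.7082,  λ_2 = 10.2918.

Step 4 — unit eigenvector for λ_1: solve (Sigma - λ_1 I)v = 0. First row:
  (14 - 23.7082)·v_x + (6)·v_y = 0, i.e. (-9.7082)·v_x + (6)·v_y = 0,
  so v ∝ (b, λ_1 - a) = (6, 9.7082) = u.
  ||u|| = √((6)² + (9.7082)²) = √(130.2492) ≈ 11.4127,
  v_1 = u/||u|| ≈ (0.5257, 0.8507) (||v_1|| = 1).

λ_1 = 23.7082,  λ_2 = 10.2918;  v_1 ≈ (0.5257, 0.8507)


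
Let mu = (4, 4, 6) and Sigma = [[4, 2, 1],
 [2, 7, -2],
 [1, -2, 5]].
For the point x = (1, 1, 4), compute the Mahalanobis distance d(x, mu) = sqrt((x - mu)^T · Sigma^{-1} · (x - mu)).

Step 1 — centre the observation: (x - mu) = (-3, -3, -2).

Step 2 — invert Sigma (cofactor / det for 3×3, or solve directly):
  Sigma^{-1} = [[0.3483, -0.1348, -0.1236],
 [-0.1348, 0.2135, 0.1124],
 [-0.1236, 0.1124, 0.2697]].

Step 3 — form the quadratic (x - mu)^T · Sigma^{-1} · (x - mu):
  Sigma^{-1} · (x - mu) = (-0.3933, -0.4607, -0.5056).
  (x - mu)^T · [Sigma^{-1} · (x - mu)] = (-3)·(-0.3933) + (-3)·(-0.4607) + (-2)·(-0.5056) = 3.573.

Step 4 — take square root: d = √(3.573) ≈ 1.8902.

d(x, mu) = √(3.573) ≈ 1.8902


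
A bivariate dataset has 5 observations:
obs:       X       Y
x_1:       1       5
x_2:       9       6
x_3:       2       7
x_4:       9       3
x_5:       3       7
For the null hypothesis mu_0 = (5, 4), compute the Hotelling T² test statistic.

Step 1 — sample mean vector:
  mean(X) = (1 + 9 + 2 + 9 + 3) / 5 = 24/5 = 4.8
  mean(Y) = (5 + 6 + 7 + 3 + 7) / 5 = 28/5 = 5.6
  x̄ = (4.8, 5.6),  deviation x̄ - mu_0 = (4.8, 5.6) - (5, 4) = (-0.2, 1.6).

Step 2 — sample covariance matrix, S[i,j] = (1/(n-1)) · Σ_k (x_{k,i} - mean_i) · (x_{k,j} - mean_j), divisor n-1 = 4:
  S[X,X] = ((-3.8)·(-3.8) + (4.2)·(4.2) + (-2.8)·(-2.8) + (4.2)·(4.2) + (-1.8)·(-1.8)) / 4 = 60.8/4 = 15.2
  S[X,Y] = ((-3.8)·(-0.6) + (4.2)·(0.4) + (-2.8)·(1.4) + (4.2)·(-2.6) + (-1.8)·(1.4)) / 4 = -13.4/4 = -3.35
  S[Y,Y] = ((-0.6)·(-0.6) + (0.4)·(0.4) + (1.4)·(1.4) + (-2.6)·(-2.6) + (1.4)·(1.4)) / 4 = 11.2/4 = 2.8
  S = [[15.2, -3.35],
 [-3.35, 2.8]].

Step 3 — invert S. det(S) = 15.2·2.8 - (-3.35)² = 31.3375.
  S^{-1} = (1/det) · [[d, -b], [-b, a]] = [[0.0893, 0.1069],
 [0.1069, 0.485]].

Step 4 — quadratic form (x̄ - mu_0)^T · S^{-1} · (x̄ - mu_0):
  S^{-1} · (x̄ - mu_0) = (0.1532, 0.7547),
  (x̄ - mu_0)^T · [...] = (-0.2)·(0.1532) + (1.6)·(0.7547) = 1.1769.

Step 5 — scale by n: T² = 5 · 1.1769 = 5.8843.

T² ≈ 5.8843


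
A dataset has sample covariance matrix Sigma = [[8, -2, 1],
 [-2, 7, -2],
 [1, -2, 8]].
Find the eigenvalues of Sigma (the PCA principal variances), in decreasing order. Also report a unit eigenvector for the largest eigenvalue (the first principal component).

Step 1 — characteristic polynomial p(λ) = det(λI - Sigma) = λ³ - tr·λ² + c_1·λ - det, where tr = trace, c_1 = sum of the principal 2×2 minors, det = det(Sigma):
  tr = 8 + 7 + 8 = 23,
  c_1 = (8·7 - (-2)²) + (8·8 - (1)²) + (7·8 - (-2)²) = 52 + 63 + 52 = 167,
  det = 8·(7·8 - (-2)²) - (-2)·((-2)·8 - (-2)·(1)) + (1)·((-2)·(-2) - 7·(1)) = 8·(52) - (-2)·(-14) + (1)·(-3) = 385.
  So p(λ) = λ³ - 23λ² + 167λ - 385.
Step 2 — look for an integer root (rational root theorem: any rational root is an integer divisor of 385). Testing λ = 5:
  p(5) = 125 - 575 + 835 - 385 = 0  ✓
  Dividing out (λ - 5): p(λ) = (λ - 5)(λ² - 18λ + 77).
Step 3 — remaining eigenvalues from the quadratic λ² - 18λ + 77 = 0:
  Δ = 18² - 4·77 = 324 - 308 = 16,  λ = (18 ± √16)/2 = (18 ± 4)/2 = 11 or 7.
  Sorted: λ_1 = 11,  λ_2 = 7,  λ_3 = 5  (check: sum = 23 = tr ✓).

Step 4 — unit eigenvector for λ_1 = 11: v spans the null space of (Sigma - λ_1 I), whose rows are
  r_1 = (-3, -2, 1),  r_2 = (-2, -4, -2),  r_3 = (1, -2, -3).
  v is orthogonal to every row, so take v ∝ r_1 × r_2 = ((-2)·(-2) - (1)·(-4), (1)·(-2) - (-3)·(-2), (-3)·(-4) - (-2)·(-2)) = (8, -8, 8).
  Rescale (divide by 8): u = (1, -1, 1).
  ||u|| = √((1)² + (-1)² + (1)²) = √(3) ≈ 1.7321,  v_1 = u/||u|| ≈ (0.5774, -0.5774, 0.5774) (||v_1|| = 1).

λ_1 = 11,  λ_2 = 7,  λ_3 = 5;  v_1 ≈ (0.5774, -0.5774, 0.5774)


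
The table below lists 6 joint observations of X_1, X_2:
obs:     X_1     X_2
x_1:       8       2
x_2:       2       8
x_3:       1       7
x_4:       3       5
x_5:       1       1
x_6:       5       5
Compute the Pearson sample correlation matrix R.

Step 1 — column means:
  mean(X_1) = (8 + 2 + 1 + 3 + 1 + 5) / 6 = 20/6 = 3.3333
  mean(X_2) = (2 + 8 + 7 + 5 + 1 + 5) / 6 = 28/6 = 4.6667

Step 2 — sample variances and covariances s[i,j] = (1/(n-1)) · Σ_k (x_{k,i} - mean_i) · (x_{k,j} - mean_j), with n-1 = 5:
  s[X_1,X_1] = ((4.6667)·(4.6667) + (-1.3333)·(-1.3333) + (-2.3333)·(-2.3333) + (-0.3333)·(-0.3333) + (-2.3333)·(-2.3333) + (1.6667)·(1.6667)) / 5 = 37.3333/5 = 7.4667
  s[X_1,X_2] = ((4.6667)·(-2.6667) + (-1.3333)·(3.3333) + (-2.3333)·(2.3333) + (-0.3333)·(0.3333) + (-2.3333)·(-3.6667) + (1.6667)·(0.3333)) / 5 = -13.3333/5 = -2.6667
  s[X_2,X_2] = ((-2.6667)·(-2.6667) + (3.3333)·(3.3333) + (2.3333)·(2.3333) + (0.3333)·(0.3333) + (-3.6667)·(-3.6667) + (0.3333)·(0.3333)) / 5 = 37.3333/5 = 7.4667
  Sample standard deviations s_i = √(s[i,i]):
  s(X_1) = √(7.4667) = 2.7325
  s(X_2) = √(7.4667) = 2.7325

Step 3 — r_{ij} = s_{ij} / (s_i · s_j):
  r[X_1,X_1] = 1 (diagonal).
  r[X_1,X_2] = -2.6667 / (2.7325 · 2.7325) = -2.6667 / 7.4667 = -0.3571
  r[X_2,X_2] = 1 (diagonal).

R is symmetric with unit diagonal. Assembling:

R = [[1, -0.3571],
 [-0.3571, 1]]


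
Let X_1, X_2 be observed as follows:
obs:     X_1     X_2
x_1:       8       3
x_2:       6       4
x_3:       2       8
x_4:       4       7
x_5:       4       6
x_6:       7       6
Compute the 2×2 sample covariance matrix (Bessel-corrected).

Step 1 — column means:
  mean(X_1) = (8 + 6 + 2 + 4 + 4 + 7) / 6 = 31/6 = 5.1667
  mean(X_2) = (3 + 4 + 8 + 7 + 6 + 6) / 6 = 34/6 = 5.6667

Step 2 — sample covariance S[i,j] = (1/(n-1)) · Σ_k (x_{k,i} - mean_i) · (x_{k,j} - mean_j), with n-1 = 5.
  S[X_1,X_1] = ((2.8333)·(2.8333) + (0.8333)·(0.8333) + (-3.1667)·(-3.1667) + (-1.1667)·(-1.1667) + (-1.1667)·(-1.1667) + (1.8333)·(1.8333)) / 5 = 24.8333/5 = 4.9667
  S[X_1,X_2] = ((2.8333)·(-2.6667) + (0.8333)·(-1.6667) + (-3.1667)·(2.3333) + (-1.1667)·(1.3333) + (-1.1667)·(0.3333) + (1.8333)·(0.3333)) / 5 = -17.6667/5 = -3.5333
  S[X_2,X_2] = ((-2.6667)·(-2.6667) + (-1.6667)·(-1.6667) + (2.3333)·(2.3333) + (1.3333)·(1.3333) + (0.3333)·(0.3333) + (0.3333)·(0.3333)) / 5 = 17.3333/5 = 3.4667

S is symmetric (S[j,i] = S[i,j]). Assembling:

S = [[4.9667, -3.5333],
 [-3.5333, 3.4667]]


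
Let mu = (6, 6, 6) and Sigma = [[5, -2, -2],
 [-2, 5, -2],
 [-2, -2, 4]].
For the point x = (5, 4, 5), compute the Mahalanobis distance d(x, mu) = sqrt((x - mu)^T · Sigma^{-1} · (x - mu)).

Step 1 — centre the observation: (x - mu) = (-1, -2, -1).

Step 2 — invert Sigma (cofactor / det for 3×3, or solve directly):
  Sigma^{-1} = [[0.5714, 0.4286, 0.5],
 [0.4286, 0.5714, 0.5],
 [0.5, 0.5, 0.75]].

Step 3 — form the quadratic (x - mu)^T · Sigma^{-1} · (x - mu):
  Sigma^{-1} · (x - mu) = (-1.9286, -2.0714, -2.25).
  (x - mu)^T · [Sigma^{-1} · (x - mu)] = (-1)·(-1.9286) + (-2)·(-2.0714) + (-1)·(-2.25) = 8.3214.

Step 4 — take square root: d = √(8.3214) ≈ 2.8847.

d(x, mu) = √(8.3214) ≈ 2.8847


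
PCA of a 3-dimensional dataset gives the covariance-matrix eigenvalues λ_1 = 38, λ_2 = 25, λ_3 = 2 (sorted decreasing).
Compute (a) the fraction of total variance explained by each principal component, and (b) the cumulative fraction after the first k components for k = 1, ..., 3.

Step 1 — total variance = trace(Sigma) = Σ λ_i = 38 + 25 + 2 = 65.

Step 2 — fraction explained by component i = λ_i / Σ λ:
  PC1: 38/65 = 0.5846
  PC2: 25/65 = 0.3846
  PC3: 2/65 = 0.0308

Step 3 — cumulative fraction after k components = (λ_1 + ... + λ_k) / Σ λ:
  k = 1: 38/65 = 0.5846
  k = 2: (38 + 25)/65 = 63/65 = 0.9692
  k = 3: (38 + 25 + 2)/65 = 65/65 = 1

Summary (fraction, with percent):

explained: PC1 0.5846 (58.46%), PC2 0.3846 (38.46%), PC3 0.0308 (3.08%);  cumulative: 0.5846, 0.9692, 1


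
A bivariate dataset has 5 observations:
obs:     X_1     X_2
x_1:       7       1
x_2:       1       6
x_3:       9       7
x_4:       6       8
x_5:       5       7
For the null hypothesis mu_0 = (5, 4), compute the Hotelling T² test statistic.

Step 1 — sample mean vector:
  mean(X_1) = (7 + 1 + 9 + 6 + 5) / 5 = 28/5 = 5.6
  mean(X_2) = (1 + 6 + 7 + 8 + 7) / 5 = 29/5 = 5.8
  x̄ = (5.6, 5.8),  deviation x̄ - mu_0 = (5.6, 5.8) - (5, 4) = (0.6, 1.8).

Step 2 — sample covariance matrix, S[i,j] = (1/(n-1)) · Σ_k (x_{k,i} - mean_i) · (x_{k,j} - mean_j), divisor n-1 = 4:
  S[X_1,X_1] = ((1.4)·(1.4) + (-4.6)·(-4.6) + (3.4)·(3.4) + (0.4)·(0.4) + (-0.6)·(-0.6)) / 4 = 35.2/4 = 8.8
  S[X_1,X_2] = ((1.4)·(-4.8) + (-4.6)·(0.2) + (3.4)·(1.2) + (0.4)·(2.2) + (-0.6)·(1.2)) / 4 = -3.4/4 = -0.85
  S[X_2,X_2] = ((-4.8)·(-4.8) + (0.2)·(0.2) + (1.2)·(1.2) + (2.2)·(2.2) + (1.2)·(1.2)) / 4 = 30.8/4 = 7.7
  S = [[8.8, -0.85],
 [-0.85, 7.7]].

Step 3 — invert S. det(S) = 8.8·7.7 - (-0.85)² = 67.0375.
  S^{-1} = (1/det) · [[d, -b], [-b, a]] = [[0.1149, 0.0127],
 [0.0127, 0.1313]].

Step 4 — quadratic form (x̄ - mu_0)^T · S^{-1} · (x̄ - mu_0):
  S^{-1} · (x̄ - mu_0) = (0.0917, 0.2439),
  (x̄ - mu_0)^T · [...] = (0.6)·(0.0917) + (1.8)·(0.2439) = 0.4941.

Step 5 — scale by n: T² = 5 · 0.4941 = 2.4703.

T² ≈ 2.4703
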